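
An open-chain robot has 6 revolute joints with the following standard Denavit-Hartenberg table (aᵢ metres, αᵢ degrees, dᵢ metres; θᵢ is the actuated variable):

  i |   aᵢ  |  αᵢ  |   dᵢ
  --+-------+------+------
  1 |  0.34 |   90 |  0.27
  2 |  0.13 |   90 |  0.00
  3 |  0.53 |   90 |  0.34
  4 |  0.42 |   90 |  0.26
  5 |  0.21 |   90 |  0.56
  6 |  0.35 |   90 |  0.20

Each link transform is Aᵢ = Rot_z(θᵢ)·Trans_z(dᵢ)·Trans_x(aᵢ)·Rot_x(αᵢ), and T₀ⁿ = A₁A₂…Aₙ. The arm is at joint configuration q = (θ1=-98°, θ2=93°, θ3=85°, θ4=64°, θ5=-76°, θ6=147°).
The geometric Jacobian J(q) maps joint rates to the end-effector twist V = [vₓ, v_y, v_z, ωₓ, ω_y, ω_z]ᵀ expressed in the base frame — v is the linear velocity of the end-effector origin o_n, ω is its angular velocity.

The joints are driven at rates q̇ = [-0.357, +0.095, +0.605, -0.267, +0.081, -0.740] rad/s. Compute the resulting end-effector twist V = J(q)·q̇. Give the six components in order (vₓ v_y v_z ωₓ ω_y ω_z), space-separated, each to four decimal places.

o_n = [-1.3228, -0.3267, 0.8139]
J₁: ẑ×o_n = [0.3267, -1.3228, 0.0000], ω = ẑ
J2: z=[-0.9903, 0.1392, 0.0000] o=[-0.0473, -0.3367, 0.2700] → [0.0757, 0.5386, 0.1676, -0.9903, 0.1392, 0.0000]
J3: z=[-0.1390, -0.9889, 0.0523] o=[-0.0464, -0.3300, 0.3998] → [-0.4097, -0.0092, -1.2627, -0.1390, -0.9889, 0.0523]
J4: z=[0.0936, 0.0395, 0.9948] o=[-0.6161, -0.5903, 0.4637] → [-0.2484, -0.7357, 0.0526, 0.0936, 0.0395, 0.9948]
J5: z=[-0.8252, 0.5622, 0.0553] o=[-0.8258, -0.9270, 0.7582] → [-0.0018, 0.0185, -0.2159, -0.8252, 0.5622, 0.0553]
J6: z=[0.5179, 0.7920, -0.3233] o=[-1.3352, -0.6622, 0.5908] → [0.2852, -0.1196, 0.1638, 0.5179, 0.7920, -0.3233]
V = J·q̇ = [-0.5022, 0.8043, -0.9008, -0.6532, -1.1361, -0.3472]

-0.5022 0.8043 -0.9008 -0.6532 -1.1361 -0.3472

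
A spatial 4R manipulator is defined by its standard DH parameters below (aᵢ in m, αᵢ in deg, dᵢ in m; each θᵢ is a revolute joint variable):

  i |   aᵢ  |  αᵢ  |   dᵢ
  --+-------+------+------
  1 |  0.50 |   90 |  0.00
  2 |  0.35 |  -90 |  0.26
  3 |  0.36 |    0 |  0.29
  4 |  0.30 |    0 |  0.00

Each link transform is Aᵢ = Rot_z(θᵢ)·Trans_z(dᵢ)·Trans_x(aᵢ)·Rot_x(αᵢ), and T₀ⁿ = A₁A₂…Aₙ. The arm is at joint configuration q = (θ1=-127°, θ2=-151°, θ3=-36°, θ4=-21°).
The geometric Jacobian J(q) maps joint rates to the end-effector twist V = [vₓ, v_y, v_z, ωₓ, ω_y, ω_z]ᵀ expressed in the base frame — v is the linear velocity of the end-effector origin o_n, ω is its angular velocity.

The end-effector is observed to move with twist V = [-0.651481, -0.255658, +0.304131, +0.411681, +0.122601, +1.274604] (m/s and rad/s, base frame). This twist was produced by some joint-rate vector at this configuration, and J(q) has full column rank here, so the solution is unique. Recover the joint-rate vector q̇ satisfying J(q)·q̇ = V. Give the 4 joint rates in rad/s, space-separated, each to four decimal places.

o_n = [-0.5396, 0.4857, -0.6437]
J₁: ẑ×o_n = [-0.4857, -0.5396, 0.0000], ω = ẑ
J2: z=[-0.7986, 0.6018, 0.0000] o=[-0.3009, -0.3993, 0.0000] → [-0.3874, -0.5141, -0.5632, -0.7986, 0.6018, 0.0000]
J3: z=[-0.2918, -0.3872, -0.8746] o=[-0.3243, 0.0016, -0.1697] → [0.6069, 0.0499, -0.2246, -0.2918, -0.3872, -0.8746]
J4: z=[-0.2918, -0.3872, -0.8746] o=[-0.4246, 0.2201, -0.5645] → [0.2629, 0.0774, -0.1220, -0.2918, -0.3872, -0.8746]
q̇ = J⁺·V = [0.6510, -0.2550, -0.7170, 0.0040]

0.6510 -0.2550 -0.7170 0.0040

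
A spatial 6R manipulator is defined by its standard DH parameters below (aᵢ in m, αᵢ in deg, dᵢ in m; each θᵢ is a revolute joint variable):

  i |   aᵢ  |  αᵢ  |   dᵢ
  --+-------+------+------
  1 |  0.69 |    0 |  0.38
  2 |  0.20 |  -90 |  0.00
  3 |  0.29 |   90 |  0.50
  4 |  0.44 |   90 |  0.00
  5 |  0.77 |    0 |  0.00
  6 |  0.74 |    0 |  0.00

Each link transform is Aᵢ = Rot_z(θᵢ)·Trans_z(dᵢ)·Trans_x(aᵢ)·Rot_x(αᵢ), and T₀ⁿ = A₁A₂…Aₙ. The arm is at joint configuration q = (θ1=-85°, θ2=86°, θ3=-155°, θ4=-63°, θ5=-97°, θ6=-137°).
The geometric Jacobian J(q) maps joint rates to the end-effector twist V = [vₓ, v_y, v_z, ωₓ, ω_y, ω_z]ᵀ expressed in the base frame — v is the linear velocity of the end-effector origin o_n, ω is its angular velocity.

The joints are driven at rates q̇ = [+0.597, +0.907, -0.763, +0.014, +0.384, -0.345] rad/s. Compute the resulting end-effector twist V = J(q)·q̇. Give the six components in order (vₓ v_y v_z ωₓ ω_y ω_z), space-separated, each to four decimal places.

o_n = [0.0937, -0.1076, 0.6356]
J₁: ẑ×o_n = [0.1076, 0.0937, -0.0000], ω = ẑ
J2: z=[0.0000, 0.0000, 1.0000] o=[0.0601, -0.6874, 0.3800] → [-0.5798, 0.0336, 0.0000, 0.0000, 0.0000, 1.0000]
J3: z=[-0.0175, 0.9998, 0.0000] o=[0.2601, -0.6839, 0.3800] → [0.2556, 0.0045, 0.1563, -0.0175, 0.9998, 0.0000]
J4: z=[-0.4226, -0.0074, -0.9063] o=[-0.0114, -0.1885, 0.5026] → [0.0724, -0.0391, -0.0334, -0.4226, -0.0074, -0.9063]
J5: z=[0.8153, -0.4398, -0.3766] o=[-0.1856, -0.5837, 0.5870] → [0.1579, -0.1448, 0.5110, 0.8153, -0.4398, -0.3766]
J6: z=[0.8153, -0.4398, -0.3766] o=[0.1745, -0.4938, 1.2616] → [0.4208, 0.5408, 0.2793, 0.8153, -0.4398, -0.3766]
V = J·q̇ = [-0.7402, -0.1597, -0.0199, 0.0392, -0.7801, 1.4766]

-0.7402 -0.1597 -0.0199 0.0392 -0.7801 1.4766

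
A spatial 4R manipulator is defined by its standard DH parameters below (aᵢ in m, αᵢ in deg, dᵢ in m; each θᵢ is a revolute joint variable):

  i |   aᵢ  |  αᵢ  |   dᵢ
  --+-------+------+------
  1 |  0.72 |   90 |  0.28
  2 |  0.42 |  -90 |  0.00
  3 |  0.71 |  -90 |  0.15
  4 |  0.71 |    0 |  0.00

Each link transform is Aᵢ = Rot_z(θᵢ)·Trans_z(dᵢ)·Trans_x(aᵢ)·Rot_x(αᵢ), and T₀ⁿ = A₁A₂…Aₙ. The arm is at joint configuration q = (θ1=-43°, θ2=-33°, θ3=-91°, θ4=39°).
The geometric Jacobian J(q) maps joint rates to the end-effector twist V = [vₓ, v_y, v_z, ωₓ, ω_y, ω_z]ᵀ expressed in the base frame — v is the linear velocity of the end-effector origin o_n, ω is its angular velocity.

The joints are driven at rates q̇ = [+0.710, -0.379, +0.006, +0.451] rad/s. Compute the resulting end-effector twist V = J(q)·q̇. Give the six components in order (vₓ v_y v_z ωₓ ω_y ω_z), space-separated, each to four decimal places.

o_n = [-0.2079, -1.5311, -0.1857]
J₁: ẑ×o_n = [1.5311, -0.2079, 0.0000], ω = ẑ
J2: z=[-0.6820, -0.7314, 0.0000] o=[0.5266, -0.4910, 0.2800] → [0.3406, -0.3176, 0.1721, -0.6820, -0.7314, 0.0000]
J3: z=[0.3983, -0.3714, 0.8387] o=[0.7842, -0.7313, 0.0513] → [0.7588, -0.7377, -0.6871, 0.3983, -0.3714, 0.8387]
J4: z=[0.6014, -0.5846, -0.5446] o=[0.3522, -1.2991, 0.1838] → [0.0897, 0.5272, -0.4670, 0.6014, -0.5846, -0.5446]
V = J·q̇ = [1.0030, 0.2061, -0.2800, 0.5321, 0.0113, 0.4694]

1.0030 0.2061 -0.2800 0.5321 0.0113 0.4694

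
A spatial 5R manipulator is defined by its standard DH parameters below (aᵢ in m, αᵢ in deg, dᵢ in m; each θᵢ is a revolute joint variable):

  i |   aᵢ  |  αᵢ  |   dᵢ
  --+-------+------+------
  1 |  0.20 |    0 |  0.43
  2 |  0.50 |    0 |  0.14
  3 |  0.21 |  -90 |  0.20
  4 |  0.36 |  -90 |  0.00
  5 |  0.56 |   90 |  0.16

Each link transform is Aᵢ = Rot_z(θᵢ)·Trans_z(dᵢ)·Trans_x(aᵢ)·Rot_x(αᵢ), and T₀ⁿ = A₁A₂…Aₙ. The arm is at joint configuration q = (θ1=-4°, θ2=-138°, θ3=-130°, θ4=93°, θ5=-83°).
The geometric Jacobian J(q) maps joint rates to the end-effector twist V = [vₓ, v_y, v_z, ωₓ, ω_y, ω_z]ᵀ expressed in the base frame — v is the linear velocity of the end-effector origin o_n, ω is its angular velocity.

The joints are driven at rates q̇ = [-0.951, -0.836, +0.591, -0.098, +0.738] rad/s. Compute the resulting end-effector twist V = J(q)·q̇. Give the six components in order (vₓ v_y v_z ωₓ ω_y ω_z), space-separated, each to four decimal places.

-0.4559 1.1954 -0.4275 0.0722 -0.7400 -1.1574

o_n = [-0.7490, -0.2746, 0.3507]
J₁: ẑ×o_n = [0.2746, -0.7490, 0.0000], ω = ẑ
J2: z=[0.0000, 0.0000, 1.0000] o=[0.1995, -0.0140, 0.4300] → [0.2606, -0.9485, 0.0000, 0.0000, 0.0000, 1.0000]
J3: z=[0.0000, 0.0000, 1.0000] o=[-0.1945, -0.3218, 0.5700] → [-0.0472, -0.5545, 0.0000, 0.0000, 0.0000, 1.0000]
J4: z=[-0.9994, 0.0349, 0.0000] o=[-0.1872, -0.1119, 0.7700] → [-0.0146, -0.4190, 0.1822, -0.9994, 0.0349, 0.0000]
J5: z=[-0.0349, -0.9980, 0.0523] o=[-0.1878, -0.1307, 0.4105] → [0.0672, -0.0315, -0.5551, -0.0349, -0.9980, 0.0523]
V = J·q̇ = [-0.4559, 1.1954, -0.4275, 0.0722, -0.7400, -1.1574]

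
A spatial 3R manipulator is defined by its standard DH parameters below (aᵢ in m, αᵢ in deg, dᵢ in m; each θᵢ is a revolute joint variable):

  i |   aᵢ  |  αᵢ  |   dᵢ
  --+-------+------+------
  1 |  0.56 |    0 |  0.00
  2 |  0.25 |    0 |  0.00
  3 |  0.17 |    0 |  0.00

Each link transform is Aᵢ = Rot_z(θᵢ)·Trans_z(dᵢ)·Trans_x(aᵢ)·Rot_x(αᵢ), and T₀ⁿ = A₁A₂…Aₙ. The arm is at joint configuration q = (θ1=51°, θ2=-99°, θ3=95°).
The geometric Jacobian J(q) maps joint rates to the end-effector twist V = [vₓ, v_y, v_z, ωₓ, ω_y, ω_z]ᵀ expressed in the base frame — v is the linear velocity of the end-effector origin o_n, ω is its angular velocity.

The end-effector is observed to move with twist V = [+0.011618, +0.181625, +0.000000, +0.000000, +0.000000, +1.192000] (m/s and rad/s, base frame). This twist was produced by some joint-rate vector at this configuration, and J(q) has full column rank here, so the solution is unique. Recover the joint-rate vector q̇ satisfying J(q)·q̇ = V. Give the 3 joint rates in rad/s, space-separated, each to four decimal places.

-0.1350 0.6790 0.6480

o_n = [0.6356, 0.3737, 0.0000]
J₁: ẑ×o_n = [-0.3737, 0.6356, 0.0000], ω = ẑ
J2: z=[0.0000, 0.0000, 1.0000] o=[0.3524, 0.4352, 0.0000] → [0.0615, 0.2832, -0.0000, 0.0000, 0.0000, 1.0000]
J3: z=[0.0000, 0.0000, 1.0000] o=[0.5197, 0.2494, 0.0000] → [-0.1243, 0.1159, 0.0000, 0.0000, 0.0000, 1.0000]
q̇ = J⁺·V = [-0.1350, 0.6790, 0.6480]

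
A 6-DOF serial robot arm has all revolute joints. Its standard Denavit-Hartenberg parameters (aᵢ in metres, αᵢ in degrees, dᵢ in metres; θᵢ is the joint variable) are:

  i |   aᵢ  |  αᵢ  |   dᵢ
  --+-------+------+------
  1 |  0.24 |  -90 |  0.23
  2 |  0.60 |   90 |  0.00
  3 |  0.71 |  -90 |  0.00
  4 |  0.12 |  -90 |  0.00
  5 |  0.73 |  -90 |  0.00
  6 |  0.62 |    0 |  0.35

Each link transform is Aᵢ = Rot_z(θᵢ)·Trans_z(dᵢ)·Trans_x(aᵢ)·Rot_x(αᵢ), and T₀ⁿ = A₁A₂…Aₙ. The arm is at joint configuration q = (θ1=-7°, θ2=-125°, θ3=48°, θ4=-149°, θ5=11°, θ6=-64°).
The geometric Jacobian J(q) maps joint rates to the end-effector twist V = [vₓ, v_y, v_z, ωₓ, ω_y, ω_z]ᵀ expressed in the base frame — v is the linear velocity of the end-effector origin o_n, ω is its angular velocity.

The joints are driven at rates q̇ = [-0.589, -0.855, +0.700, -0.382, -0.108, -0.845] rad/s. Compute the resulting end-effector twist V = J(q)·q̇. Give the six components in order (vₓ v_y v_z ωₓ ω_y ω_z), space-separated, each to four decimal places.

o_n = [-1.2271, -0.1286, 0.5263]
J₁: ẑ×o_n = [0.1286, -1.2271, 0.0000], ω = ẑ
J2: z=[0.1219, 0.9925, 0.0000] o=[0.2382, -0.0292, 0.2300] → [0.2940, -0.0361, 1.4423, 0.1219, 0.9925, 0.0000]
J3: z=[-0.8130, 0.0998, -0.5736] o=[-0.1034, 0.0127, 0.7215] → [-0.1005, 0.4858, 0.2271, -0.8130, 0.0998, -0.5736]
J4: z=[0.5046, 0.6122, -0.6087] o=[-0.3095, 0.5696, 1.1107] → [-0.7828, 0.8535, 0.2094, 0.5046, 0.6122, -0.6087]
J5: z=[-0.8465, 0.4896, -0.2093] o=[-0.3299, 0.4951, 1.0188] → [-0.3717, -0.2291, 0.9672, -0.8465, 0.4896, -0.2093]
J6: z=[-0.4629, -0.4825, 0.7436] o=[-0.5219, -0.0351, 0.5553] → [0.0835, -0.5378, -0.2970, -0.4629, -0.4825, 0.7436]
V = J·q̇ = [-0.1289, 1.2469, -1.0077, -0.3835, -0.6578, -1.3637]

-0.1289 1.2469 -1.0077 -0.3835 -0.6578 -1.3637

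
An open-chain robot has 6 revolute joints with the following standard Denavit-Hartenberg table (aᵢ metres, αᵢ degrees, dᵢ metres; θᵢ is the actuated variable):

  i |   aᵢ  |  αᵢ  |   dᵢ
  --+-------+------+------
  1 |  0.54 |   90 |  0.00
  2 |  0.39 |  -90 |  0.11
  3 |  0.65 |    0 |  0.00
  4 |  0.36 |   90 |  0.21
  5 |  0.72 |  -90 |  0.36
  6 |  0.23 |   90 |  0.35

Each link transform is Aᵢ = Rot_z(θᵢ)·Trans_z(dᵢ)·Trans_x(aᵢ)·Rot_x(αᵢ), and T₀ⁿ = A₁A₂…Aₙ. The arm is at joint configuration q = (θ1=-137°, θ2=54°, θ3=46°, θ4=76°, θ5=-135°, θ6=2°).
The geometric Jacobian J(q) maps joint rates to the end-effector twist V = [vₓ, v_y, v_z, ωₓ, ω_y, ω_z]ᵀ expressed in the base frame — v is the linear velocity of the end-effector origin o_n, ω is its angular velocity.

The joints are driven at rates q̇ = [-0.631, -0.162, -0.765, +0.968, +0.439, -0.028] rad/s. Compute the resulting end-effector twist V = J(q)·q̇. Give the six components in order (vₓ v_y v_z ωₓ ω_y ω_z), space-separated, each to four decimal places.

o_n = [-0.9852, -1.5883, 0.5330]
J₁: ẑ×o_n = [1.5883, -0.9852, 0.0000], ω = ẑ
J2: z=[-0.6820, 0.7314, 0.0000] o=[-0.3949, -0.3683, 0.0000] → [0.3898, 0.3635, 1.2638, -0.6820, 0.7314, 0.0000]
J3: z=[0.5917, 0.5517, 0.5878] o=[-0.6376, -0.4442, 0.3155] → [0.7925, -0.3330, -0.4851, 0.5917, 0.5517, 0.5878]
J4: z=[0.5917, 0.5517, 0.5878] o=[-0.5128, -0.9671, 0.6808] → [0.2835, -0.1902, -0.1069, 0.5917, 0.5517, 0.5878]
J5: z=[-0.0032, -0.7275, 0.6861] o=[-0.0984, -0.9981, 0.6499] → [0.4900, -0.6089, -0.6434, -0.0032, -0.7275, 0.6861]
J6: z=[0.1517, -0.6785, -0.7188] o=[-0.8112, -1.3333, 0.8159] → [0.0087, 0.1680, -0.1568, 0.1517, -0.6785, -0.7188]
V = J·q̇ = [-1.1823, 0.3614, -0.2151, 0.2250, -0.3069, -0.1904]

-1.1823 0.3614 -0.2151 0.2250 -0.3069 -0.1904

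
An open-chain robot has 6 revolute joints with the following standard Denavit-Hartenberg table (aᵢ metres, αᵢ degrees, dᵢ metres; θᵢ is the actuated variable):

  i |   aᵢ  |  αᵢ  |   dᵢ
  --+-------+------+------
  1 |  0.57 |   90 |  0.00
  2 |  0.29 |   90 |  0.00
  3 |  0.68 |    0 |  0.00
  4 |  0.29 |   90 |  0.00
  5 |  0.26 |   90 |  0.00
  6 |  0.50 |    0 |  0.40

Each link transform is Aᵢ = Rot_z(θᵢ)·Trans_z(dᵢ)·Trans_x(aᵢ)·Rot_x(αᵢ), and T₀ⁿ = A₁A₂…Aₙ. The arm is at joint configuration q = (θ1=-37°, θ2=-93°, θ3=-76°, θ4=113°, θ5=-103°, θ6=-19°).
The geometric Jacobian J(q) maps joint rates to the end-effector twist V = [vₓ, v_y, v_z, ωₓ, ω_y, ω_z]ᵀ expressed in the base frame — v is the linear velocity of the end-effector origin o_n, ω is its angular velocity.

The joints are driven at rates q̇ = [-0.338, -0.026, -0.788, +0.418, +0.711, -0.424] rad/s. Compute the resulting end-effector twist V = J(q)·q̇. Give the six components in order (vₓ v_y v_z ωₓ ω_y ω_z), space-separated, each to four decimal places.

-0.0396 -0.9993 0.2511 0.5472 0.0199 -1.1192

o_n = [1.3615, -0.1632, -0.1777]
J₁: ẑ×o_n = [0.1632, 1.3615, -0.0000], ω = ẑ
J2: z=[-0.6018, -0.7986, 0.0000] o=[0.4552, -0.3430, 0.0000] → [0.1419, -0.1069, 0.6155, -0.6018, -0.7986, 0.0000]
J3: z=[-0.7975, 0.6010, 0.0523] o=[0.4431, -0.3339, -0.2896] → [0.0583, 0.1373, -0.6881, -0.7975, 0.6010, 0.0523]
J4: z=[-0.7975, 0.6010, 0.0523] o=[0.8333, 0.1982, -0.4539] → [0.1849, 0.2479, -0.0292, -0.7975, 0.6010, 0.0523]
J5: z=[0.4555, 0.6568, -0.6010] o=[0.7186, 0.0661, -0.6852] → [0.1955, -0.6175, -0.5267, 0.4555, 0.6568, -0.6010]
J6: z=[0.2060, 0.5790, 0.7889] o=[0.9438, -0.0595, -0.6518] → [0.3563, 0.2319, -0.2632, 0.2060, 0.5790, 0.7889]
V = J·q̇ = [-0.0396, -0.9993, 0.2511, 0.5472, 0.0199, -1.1192]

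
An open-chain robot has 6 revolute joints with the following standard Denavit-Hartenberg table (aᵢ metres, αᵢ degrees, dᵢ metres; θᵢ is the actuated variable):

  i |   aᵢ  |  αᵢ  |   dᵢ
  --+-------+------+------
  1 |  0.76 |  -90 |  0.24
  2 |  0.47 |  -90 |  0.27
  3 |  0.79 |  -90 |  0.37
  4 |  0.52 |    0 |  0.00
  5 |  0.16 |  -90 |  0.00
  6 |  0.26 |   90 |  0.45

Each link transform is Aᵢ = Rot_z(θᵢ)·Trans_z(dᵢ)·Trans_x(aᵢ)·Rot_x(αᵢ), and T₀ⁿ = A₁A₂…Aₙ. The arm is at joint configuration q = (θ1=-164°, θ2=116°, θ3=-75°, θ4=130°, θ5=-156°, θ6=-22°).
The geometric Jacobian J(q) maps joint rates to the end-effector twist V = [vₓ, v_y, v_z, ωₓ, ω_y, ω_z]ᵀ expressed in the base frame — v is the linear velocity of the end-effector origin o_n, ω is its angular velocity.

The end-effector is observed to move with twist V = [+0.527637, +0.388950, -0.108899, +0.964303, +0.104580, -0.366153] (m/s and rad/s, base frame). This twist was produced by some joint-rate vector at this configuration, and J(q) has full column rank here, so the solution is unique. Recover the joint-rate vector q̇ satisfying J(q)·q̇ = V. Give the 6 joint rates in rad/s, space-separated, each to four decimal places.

o_n = [-0.2670, -1.3496, -0.6154]
J₁: ẑ×o_n = [1.3496, -0.2670, 0.0000], ω = ẑ
J2: z=[0.2756, -0.9613, 0.0000] o=[-0.7306, -0.2095, 0.2400] → [0.8223, 0.2358, 0.1313, 0.2756, -0.9613, 0.0000]
J3: z=[0.8640, 0.2477, 0.4384] o=[-0.4581, -0.4122, -0.1824] → [0.3037, 0.4578, -0.8572, 0.8640, 0.2477, 0.4384]
J4: z=[0.3357, 0.3655, -0.8682] o=[0.1581, -1.0294, -0.2040] → [-0.4284, 0.5072, 0.0479, 0.3357, 0.3655, -0.8682]
J5: z=[0.3357, 0.3655, -0.8682] o=[-0.3115, -0.8282, -0.3009] → [-0.5677, 0.0670, -0.1913, 0.3357, 0.3655, -0.8682]
J6: z=[-0.6120, -0.6160, -0.4960] o=[-0.1970, -0.9398, -0.3036] → [-0.0112, -0.1561, 0.2076, -0.6120, -0.6160, -0.4960]
q̇ = J⁺·V = [0.4180, 0.7700, -0.0860, 0.3880, 0.8540, -0.6690]

0.4180 0.7700 -0.0860 0.3880 0.8540 -0.6690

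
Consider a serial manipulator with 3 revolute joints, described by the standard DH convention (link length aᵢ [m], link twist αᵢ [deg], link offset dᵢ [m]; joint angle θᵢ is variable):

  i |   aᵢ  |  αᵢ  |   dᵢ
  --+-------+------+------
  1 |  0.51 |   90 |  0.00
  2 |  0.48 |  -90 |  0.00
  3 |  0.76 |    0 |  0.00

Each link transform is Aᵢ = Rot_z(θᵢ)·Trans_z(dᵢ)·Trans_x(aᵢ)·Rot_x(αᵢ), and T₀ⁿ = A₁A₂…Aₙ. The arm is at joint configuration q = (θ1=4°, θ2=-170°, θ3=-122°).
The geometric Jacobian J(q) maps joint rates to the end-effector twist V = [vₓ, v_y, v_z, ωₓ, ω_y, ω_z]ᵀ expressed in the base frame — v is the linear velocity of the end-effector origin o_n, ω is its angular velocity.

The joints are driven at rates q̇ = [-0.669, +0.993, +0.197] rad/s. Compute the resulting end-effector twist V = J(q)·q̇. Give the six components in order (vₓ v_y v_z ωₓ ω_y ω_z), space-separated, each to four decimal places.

-0.5158 -0.4066 -0.0976 0.1034 -0.9882 -0.8630

o_n = [0.4778, -0.6127, -0.0134]
J₁: ẑ×o_n = [0.6127, 0.4778, -0.0000], ω = ẑ
J2: z=[0.0698, -0.9976, 0.0000] o=[0.5088, 0.0356, 0.0000] → [0.0134, 0.0009, -0.0761, 0.0698, -0.9976, 0.0000]
J3: z=[0.1732, 0.0121, -0.9848] o=[0.0372, 0.0026, -0.0834] → [-0.6051, -0.4460, -0.1119, 0.1732, 0.0121, -0.9848]
V = J·q̇ = [-0.5158, -0.4066, -0.0976, 0.1034, -0.9882, -0.8630]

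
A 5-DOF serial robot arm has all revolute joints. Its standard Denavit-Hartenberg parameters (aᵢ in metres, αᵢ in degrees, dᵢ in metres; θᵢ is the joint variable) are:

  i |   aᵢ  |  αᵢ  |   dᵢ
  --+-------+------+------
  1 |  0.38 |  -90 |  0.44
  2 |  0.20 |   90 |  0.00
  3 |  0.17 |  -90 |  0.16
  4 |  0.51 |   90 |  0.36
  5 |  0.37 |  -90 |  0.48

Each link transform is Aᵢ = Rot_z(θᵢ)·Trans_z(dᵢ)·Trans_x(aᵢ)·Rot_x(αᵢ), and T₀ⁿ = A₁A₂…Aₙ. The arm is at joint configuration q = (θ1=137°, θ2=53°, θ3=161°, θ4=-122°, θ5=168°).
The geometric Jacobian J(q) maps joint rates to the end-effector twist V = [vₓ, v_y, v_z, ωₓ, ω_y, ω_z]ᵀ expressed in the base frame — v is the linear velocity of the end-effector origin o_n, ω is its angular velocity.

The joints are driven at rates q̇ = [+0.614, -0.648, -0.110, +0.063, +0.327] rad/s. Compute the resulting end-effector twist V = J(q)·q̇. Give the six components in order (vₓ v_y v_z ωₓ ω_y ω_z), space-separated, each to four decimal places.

-0.6778 -0.0197 0.1791 0.6032 0.5284 0.2505

o_n = [-0.1011, 0.7996, 0.1744]
J₁: ẑ×o_n = [-0.7996, -0.1011, 0.0000], ω = ẑ
J2: z=[-0.6820, -0.7314, 0.0000] o=[-0.2779, 0.2592, 0.4400] → [0.1942, -0.1811, -0.2392, -0.6820, -0.7314, 0.0000]
J3: z=[-0.5841, 0.5447, 0.6018] o=[-0.3659, 0.3412, 0.2803] → [-0.3335, 0.0976, -0.4120, -0.5841, 0.5447, 0.6018]
J4: z=[0.7881, 0.5579, 0.2600] o=[-0.4264, 0.3219, 0.5049] → [-0.3086, 0.3451, 0.1950, 0.7881, 0.5579, 0.2600]
J5: z=[0.1449, 0.2424, -0.9593] o=[-0.4477, 0.9276, 0.6547] → [-0.2392, -0.2630, -0.1026, 0.1449, 0.2424, -0.9593]
V = J·q̇ = [-0.6778, -0.0197, 0.1791, 0.6032, 0.5284, 0.2505]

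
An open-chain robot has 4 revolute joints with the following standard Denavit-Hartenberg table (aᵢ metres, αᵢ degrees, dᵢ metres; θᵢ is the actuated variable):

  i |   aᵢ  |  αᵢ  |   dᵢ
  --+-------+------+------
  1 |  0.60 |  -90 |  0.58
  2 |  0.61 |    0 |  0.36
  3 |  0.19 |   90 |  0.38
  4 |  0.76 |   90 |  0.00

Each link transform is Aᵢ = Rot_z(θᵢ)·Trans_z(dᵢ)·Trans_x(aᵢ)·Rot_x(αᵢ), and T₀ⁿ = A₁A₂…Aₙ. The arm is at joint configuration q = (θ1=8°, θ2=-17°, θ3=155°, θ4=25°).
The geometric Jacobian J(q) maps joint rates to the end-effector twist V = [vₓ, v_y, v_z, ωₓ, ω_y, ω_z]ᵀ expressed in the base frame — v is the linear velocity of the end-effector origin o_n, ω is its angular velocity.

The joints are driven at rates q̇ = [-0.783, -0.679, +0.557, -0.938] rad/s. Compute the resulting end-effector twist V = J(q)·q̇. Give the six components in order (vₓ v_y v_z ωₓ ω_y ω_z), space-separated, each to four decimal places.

0.6999 -0.9734 0.1148 -0.6046 -0.2082 -0.0859

o_n = [0.3774, 1.1247, 0.1703]
J₁: ẑ×o_n = [-1.1247, 0.3774, 0.0000], ω = ẑ
J2: z=[-0.1392, 0.9903, 0.0000] o=[0.5942, 0.0835, 0.5800] → [-0.4057, -0.0570, 0.0697, -0.1392, 0.9903, 0.0000]
J3: z=[-0.1392, 0.9903, 0.0000] o=[1.1217, 0.5212, 0.7583] → [-0.5823, -0.0818, 0.6531, -0.1392, 0.9903, 0.0000]
J4: z=[0.6626, 0.0931, -0.7431] o=[0.9290, 0.8778, 0.6312] → [0.1405, 0.7153, 0.2149, 0.6626, 0.0931, -0.7431]
V = J·q̇ = [0.6999, -0.9734, 0.1148, -0.6046, -0.2082, -0.0859]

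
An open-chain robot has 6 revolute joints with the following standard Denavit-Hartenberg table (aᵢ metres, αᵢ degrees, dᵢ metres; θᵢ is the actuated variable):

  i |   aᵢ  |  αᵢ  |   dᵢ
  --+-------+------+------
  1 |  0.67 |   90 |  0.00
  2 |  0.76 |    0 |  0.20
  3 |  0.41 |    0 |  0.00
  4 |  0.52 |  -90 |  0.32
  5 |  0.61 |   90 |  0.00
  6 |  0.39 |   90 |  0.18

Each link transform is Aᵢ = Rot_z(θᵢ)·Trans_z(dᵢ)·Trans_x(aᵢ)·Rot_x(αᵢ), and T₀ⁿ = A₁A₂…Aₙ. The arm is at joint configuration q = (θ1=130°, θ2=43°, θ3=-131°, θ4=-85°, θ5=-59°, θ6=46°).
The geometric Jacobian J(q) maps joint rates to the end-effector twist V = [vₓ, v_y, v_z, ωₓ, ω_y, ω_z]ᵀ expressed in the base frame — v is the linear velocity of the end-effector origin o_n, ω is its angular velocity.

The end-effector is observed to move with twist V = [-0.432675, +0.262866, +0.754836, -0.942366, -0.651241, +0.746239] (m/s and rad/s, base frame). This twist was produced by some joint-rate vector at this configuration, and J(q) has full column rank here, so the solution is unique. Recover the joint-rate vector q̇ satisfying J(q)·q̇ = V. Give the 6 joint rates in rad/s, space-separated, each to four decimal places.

o_n = [0.7515, 1.2324, -0.2697]
J₁: ẑ×o_n = [-1.2324, 0.7515, 0.0000], ω = ẑ
J2: z=[0.7660, 0.6428, 0.0000] o=[-0.4307, 0.5132, 0.0000] → [-0.1734, 0.2066, -0.2090, 0.7660, 0.6428, 0.0000]
J3: z=[0.7660, 0.6428, 0.0000] o=[-0.6347, 1.0676, 0.5183] → [-0.5066, 0.6037, -0.7648, 0.7660, 0.6428, 0.0000]
J4: z=[0.7660, 0.6428, 0.0000] o=[-0.6439, 1.0786, 0.1086] → [-0.2432, 0.2898, -0.7791, 0.7660, 0.6428, 0.0000]
J5: z=[-0.0783, 0.0934, -0.9925] o=[-0.0670, 0.8889, 0.0452] → [0.3115, -0.8371, -0.1033, -0.0783, 0.0934, -0.9925]
J6: z=[-0.1523, 0.9828, 0.1045] o=[0.5339, 0.9861, 0.0069] → [-0.2976, -0.0194, -0.2513, -0.1523, 0.9828, 0.1045]
q̇ = J⁺·V = [0.4490, -0.3310, 0.0650, -0.9600, -0.2820, 0.1660]

0.4490 -0.3310 0.0650 -0.9600 -0.2820 0.1660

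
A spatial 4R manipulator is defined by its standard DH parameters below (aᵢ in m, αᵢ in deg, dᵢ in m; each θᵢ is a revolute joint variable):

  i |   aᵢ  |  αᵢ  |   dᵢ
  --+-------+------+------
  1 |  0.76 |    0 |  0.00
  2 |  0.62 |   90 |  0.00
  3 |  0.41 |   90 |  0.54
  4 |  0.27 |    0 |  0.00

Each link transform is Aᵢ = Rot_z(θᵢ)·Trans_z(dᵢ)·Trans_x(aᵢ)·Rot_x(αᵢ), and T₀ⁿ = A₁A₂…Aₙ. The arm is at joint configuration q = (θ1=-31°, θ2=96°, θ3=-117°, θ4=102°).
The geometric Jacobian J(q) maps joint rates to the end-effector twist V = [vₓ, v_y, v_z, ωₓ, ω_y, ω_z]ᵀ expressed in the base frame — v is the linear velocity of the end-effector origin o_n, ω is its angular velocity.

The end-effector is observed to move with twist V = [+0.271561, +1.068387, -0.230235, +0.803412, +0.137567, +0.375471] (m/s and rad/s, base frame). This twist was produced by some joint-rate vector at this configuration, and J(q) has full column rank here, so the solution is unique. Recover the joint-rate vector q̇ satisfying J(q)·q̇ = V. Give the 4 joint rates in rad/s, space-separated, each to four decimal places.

o_n = [1.5743, -0.3149, -0.3153]
J₁: ẑ×o_n = [0.3149, 1.5743, -0.0000], ω = ẑ
J2: z=[0.0000, 0.0000, 1.0000] o=[0.6514, -0.3914, 0.0000] → [-0.0765, 0.9229, 0.0000, 0.0000, 0.0000, 1.0000]
J3: z=[0.9063, -0.4226, 0.0000] o=[0.9135, 0.1705, 0.0000] → [0.1332, 0.2858, -0.1607, 0.9063, -0.4226, 0.0000]
J4: z=[-0.3766, -0.8075, 0.4540] o=[1.3242, -0.2264, -0.3653] → [-0.0002, 0.1324, 0.2353, -0.3766, -0.8075, 0.4540]
q̇ = J⁺·V = [0.5850, 0.0270, 0.6700, -0.5210]

0.5850 0.0270 0.6700 -0.5210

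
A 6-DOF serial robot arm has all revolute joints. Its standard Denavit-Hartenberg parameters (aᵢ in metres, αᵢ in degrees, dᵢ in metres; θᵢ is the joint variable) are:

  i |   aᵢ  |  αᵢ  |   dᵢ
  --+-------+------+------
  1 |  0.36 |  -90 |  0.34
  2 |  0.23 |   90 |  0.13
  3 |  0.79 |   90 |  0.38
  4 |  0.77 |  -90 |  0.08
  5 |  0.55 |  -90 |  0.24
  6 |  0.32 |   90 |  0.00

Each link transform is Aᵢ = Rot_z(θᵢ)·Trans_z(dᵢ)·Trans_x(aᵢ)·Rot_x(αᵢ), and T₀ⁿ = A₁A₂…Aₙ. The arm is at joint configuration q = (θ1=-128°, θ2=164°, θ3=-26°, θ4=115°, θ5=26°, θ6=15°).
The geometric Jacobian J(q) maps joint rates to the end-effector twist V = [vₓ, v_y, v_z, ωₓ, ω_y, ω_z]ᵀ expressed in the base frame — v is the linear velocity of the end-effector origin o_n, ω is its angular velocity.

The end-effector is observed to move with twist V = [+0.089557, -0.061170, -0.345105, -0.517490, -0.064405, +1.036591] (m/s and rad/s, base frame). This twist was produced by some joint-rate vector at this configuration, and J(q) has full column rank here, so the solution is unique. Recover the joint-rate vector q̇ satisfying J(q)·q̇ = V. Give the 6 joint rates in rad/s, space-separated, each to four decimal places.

o_n = [0.0128, -0.6308, -1.4031]
J₁: ẑ×o_n = [0.6308, 0.0128, -0.0000], ω = ẑ
J2: z=[0.7880, -0.6157, 0.0000] o=[-0.2216, -0.2837, 0.3400] → [1.0732, 1.3736, -0.1292, 0.7880, -0.6157, 0.0000]
J3: z=[-0.1697, -0.2172, -0.9613] o=[0.0169, -0.1895, 0.2766] → [-0.0594, -0.2811, 0.0740, -0.1697, -0.2172, -0.9613]
J4: z=[-0.9677, 0.2213, 0.1208] o=[0.0998, 0.4790, -0.2844] → [-0.1135, -1.0931, 1.0932, -0.9677, 0.2213, 0.1208]
J5: z=[-0.0973, -0.7698, 0.6308] o=[-0.1568, 0.0358, -0.8649] → [0.8348, 0.0546, 0.1954, -0.0973, -0.7698, 0.6308]
J6: z=[0.9717, 0.0635, 0.2274] o=[-0.0618, -0.4983, -1.1216] → [0.0123, 0.2906, -0.1335, 0.9717, 0.0635, 0.2274]
q̇ = J⁺·V = [0.1360, -0.4760, -0.8450, -0.4940, 0.5000, -0.7360]

0.1360 -0.4760 -0.8450 -0.4940 0.5000 -0.7360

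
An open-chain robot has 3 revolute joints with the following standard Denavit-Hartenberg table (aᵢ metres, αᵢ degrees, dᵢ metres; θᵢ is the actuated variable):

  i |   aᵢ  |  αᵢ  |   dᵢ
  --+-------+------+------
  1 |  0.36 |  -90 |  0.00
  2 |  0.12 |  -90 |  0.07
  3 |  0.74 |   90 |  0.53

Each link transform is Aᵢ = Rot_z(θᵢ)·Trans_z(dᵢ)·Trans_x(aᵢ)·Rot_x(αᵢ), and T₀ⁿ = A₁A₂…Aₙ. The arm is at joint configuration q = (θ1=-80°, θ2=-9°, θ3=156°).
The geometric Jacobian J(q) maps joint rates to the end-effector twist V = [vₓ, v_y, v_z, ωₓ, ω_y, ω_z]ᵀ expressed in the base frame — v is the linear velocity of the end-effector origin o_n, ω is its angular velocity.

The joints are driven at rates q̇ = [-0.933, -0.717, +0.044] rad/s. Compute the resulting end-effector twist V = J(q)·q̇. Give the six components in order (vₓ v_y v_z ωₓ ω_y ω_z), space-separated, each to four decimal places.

o_n = [-0.2459, 0.0645, -0.6105]
J₁: ẑ×o_n = [-0.0645, -0.2459, 0.0000], ω = ẑ
J2: z=[0.9848, 0.1736, 0.0000] o=[0.0625, -0.3545, 0.0000] → [-0.1060, 0.6012, 0.4663, 0.9848, 0.1736, 0.0000]
J3: z=[0.0272, -0.1541, -0.9877] o=[0.1520, -0.4591, 0.0188] → [0.6141, 0.4102, -0.0471, 0.0272, -0.1541, -0.9877]
V = J·q̇ = [0.1632, -0.1835, -0.3364, -0.7049, -0.1313, -0.9765]

0.1632 -0.1835 -0.3364 -0.7049 -0.1313 -0.9765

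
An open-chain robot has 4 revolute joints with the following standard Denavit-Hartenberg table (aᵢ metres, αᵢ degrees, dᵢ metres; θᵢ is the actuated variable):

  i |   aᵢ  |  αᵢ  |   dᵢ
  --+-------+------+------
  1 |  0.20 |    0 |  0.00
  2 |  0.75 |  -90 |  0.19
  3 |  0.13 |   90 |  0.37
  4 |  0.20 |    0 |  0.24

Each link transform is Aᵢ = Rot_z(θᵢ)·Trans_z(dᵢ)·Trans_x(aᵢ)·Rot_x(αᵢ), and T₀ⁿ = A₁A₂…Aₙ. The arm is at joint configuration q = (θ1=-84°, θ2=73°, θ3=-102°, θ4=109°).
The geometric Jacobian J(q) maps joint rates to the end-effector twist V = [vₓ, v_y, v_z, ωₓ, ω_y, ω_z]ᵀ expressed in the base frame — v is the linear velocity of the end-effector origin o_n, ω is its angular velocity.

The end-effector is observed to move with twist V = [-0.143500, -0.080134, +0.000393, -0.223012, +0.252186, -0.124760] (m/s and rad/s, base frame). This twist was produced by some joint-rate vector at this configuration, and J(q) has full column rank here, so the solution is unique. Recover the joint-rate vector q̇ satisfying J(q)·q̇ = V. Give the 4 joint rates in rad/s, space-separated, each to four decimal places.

-0.9260 0.8580 0.2050 0.2730

o_n = [0.6201, 0.2542, 0.2036]
J₁: ẑ×o_n = [-0.2542, 0.6201, 0.0000], ω = ẑ
J2: z=[0.0000, 0.0000, 1.0000] o=[0.0209, -0.1989, 0.0000] → [-0.4531, 0.5992, 0.0000, 0.0000, 0.0000, 1.0000]
J3: z=[0.1908, 0.9816, 0.0000] o=[0.7571, -0.3420, 0.1900] → [0.0133, -0.0026, 0.2482, 0.1908, 0.9816, 0.0000]
J4: z=[-0.9602, 0.1866, -0.2079] o=[0.8012, 0.0263, 0.3172] → [0.0262, -0.0714, -0.1850, -0.9602, 0.1866, -0.2079]
q̇ = J⁺·V = [-0.9260, 0.8580, 0.2050, 0.2730]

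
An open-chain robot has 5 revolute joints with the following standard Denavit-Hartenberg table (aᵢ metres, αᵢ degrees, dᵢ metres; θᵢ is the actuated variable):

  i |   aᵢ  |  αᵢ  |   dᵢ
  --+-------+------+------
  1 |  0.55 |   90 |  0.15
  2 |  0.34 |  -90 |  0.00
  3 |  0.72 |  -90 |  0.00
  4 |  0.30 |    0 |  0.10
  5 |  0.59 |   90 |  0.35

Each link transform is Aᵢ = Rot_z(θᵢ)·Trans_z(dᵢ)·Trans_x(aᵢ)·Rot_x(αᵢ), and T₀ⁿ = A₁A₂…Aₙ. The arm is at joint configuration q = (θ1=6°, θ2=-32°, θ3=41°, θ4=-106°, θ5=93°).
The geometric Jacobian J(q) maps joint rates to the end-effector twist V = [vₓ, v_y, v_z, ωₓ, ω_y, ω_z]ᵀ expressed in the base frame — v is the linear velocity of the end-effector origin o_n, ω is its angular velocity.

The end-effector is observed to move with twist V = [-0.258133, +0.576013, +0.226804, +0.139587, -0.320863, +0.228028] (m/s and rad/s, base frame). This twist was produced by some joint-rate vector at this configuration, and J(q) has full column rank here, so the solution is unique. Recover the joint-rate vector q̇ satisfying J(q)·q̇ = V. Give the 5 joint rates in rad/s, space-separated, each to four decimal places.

o_n = [1.4596, 1.2946, -0.0014]
J₁: ẑ×o_n = [-1.2946, 1.4596, 0.0000], ω = ẑ
J2: z=[0.1045, -0.9945, 0.0000] o=[0.5470, 0.0575, 0.1500] → [0.1506, 0.0158, 1.0370, 0.1045, -0.9945, 0.0000]
J3: z=[0.5270, 0.0554, 0.8480] o=[0.8337, 0.0876, -0.0302] → [-1.0219, 0.5156, 0.6014, 0.5270, 0.0554, 0.8480]
J4: z=[-0.6322, 0.6924, 0.3477] o=[1.2427, 0.6056, -0.3181] → [-0.0202, 0.2757, -0.5858, -0.6322, 0.6924, 0.3477]
J5: z=[-0.6322, 0.6924, 0.3477] o=[1.2845, 0.6313, -0.0057] → [-0.2276, 0.0636, -0.5406, -0.6322, 0.6924, 0.3477]
q̇ = J⁺·V = [0.3740, 0.1420, -0.0680, 0.3730, -0.6270]

0.3740 0.1420 -0.0680 0.3730 -0.6270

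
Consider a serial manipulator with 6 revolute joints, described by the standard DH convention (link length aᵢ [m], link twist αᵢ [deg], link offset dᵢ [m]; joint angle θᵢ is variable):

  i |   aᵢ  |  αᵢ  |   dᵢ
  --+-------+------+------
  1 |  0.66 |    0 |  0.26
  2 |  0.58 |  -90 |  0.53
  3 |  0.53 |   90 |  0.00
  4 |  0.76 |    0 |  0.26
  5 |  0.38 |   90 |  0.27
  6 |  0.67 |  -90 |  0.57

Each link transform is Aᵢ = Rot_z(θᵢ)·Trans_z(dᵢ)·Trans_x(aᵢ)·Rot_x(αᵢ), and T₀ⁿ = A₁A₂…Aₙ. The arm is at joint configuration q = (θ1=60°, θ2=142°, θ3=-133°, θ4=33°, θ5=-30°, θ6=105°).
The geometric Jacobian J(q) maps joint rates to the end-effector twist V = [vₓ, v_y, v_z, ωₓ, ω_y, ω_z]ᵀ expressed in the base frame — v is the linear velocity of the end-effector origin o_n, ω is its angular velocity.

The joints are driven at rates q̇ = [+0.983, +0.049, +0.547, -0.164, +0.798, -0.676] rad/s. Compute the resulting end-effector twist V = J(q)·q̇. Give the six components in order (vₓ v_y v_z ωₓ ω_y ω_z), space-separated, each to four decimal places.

o_n = [1.4239, 1.1693, 1.0136]
J₁: ẑ×o_n = [-1.1693, 1.4239, 0.0000], ω = ẑ
J2: z=[0.0000, 0.0000, 1.0000] o=[0.3300, 0.5716, 0.2600] → [-0.5978, 1.0939, 0.0000, 0.0000, 0.0000, 1.0000]
J3: z=[0.3746, -0.9272, 0.0000] o=[-0.2078, 0.3543, 0.7900] → [-0.2074, -0.0838, 1.8181, 0.3746, -0.9272, 0.0000]
J4: z=[0.6781, 0.2740, -0.6820] o=[0.1274, 0.4897, 1.1776] → [0.4186, -0.7730, 0.1057, 0.6781, 0.2740, -0.6820]
J5: z=[0.6781, 0.2740, -0.6820] o=[0.8618, 0.3400, 1.4665] → [0.4416, -0.0763, 0.4084, 0.6781, 0.2740, -0.6820]
J6: z=[-0.3410, 0.9393, 0.0383] o=[1.2923, 0.4925, 1.5598] → [-0.5389, -0.1812, -0.3544, -0.3410, 0.9393, 0.0383]
V = J·q̇ = [-0.6441, 1.5958, 1.5427, 0.8653, -0.9684, 0.5737]

-0.6441 1.5958 1.5427 0.8653 -0.9684 0.5737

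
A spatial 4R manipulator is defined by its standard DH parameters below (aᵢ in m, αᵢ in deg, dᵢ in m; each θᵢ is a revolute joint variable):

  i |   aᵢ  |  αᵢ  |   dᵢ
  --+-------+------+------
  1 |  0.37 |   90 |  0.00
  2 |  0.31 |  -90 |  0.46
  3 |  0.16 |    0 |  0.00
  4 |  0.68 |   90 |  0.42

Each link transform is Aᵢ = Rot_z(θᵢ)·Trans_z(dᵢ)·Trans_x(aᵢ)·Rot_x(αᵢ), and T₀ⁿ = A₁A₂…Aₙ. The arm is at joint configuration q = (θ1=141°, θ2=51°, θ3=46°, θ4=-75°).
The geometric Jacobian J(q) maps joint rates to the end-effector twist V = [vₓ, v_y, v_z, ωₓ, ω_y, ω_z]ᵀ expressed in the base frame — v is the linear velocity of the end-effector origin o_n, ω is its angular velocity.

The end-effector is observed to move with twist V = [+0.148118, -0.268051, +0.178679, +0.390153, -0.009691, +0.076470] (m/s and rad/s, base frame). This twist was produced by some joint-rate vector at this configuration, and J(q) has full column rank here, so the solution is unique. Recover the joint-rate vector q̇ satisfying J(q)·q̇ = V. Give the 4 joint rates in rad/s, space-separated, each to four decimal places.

o_n = [-0.1062, 0.9540, 1.0538]
J₁: ẑ×o_n = [-0.9540, -0.1062, 0.0000], ω = ẑ
J2: z=[0.6293, 0.7771, 0.0000] o=[-0.2875, 0.2328, 0.0000] → [0.8190, -0.6632, 0.3129, 0.6293, 0.7771, 0.0000]
J3: z=[0.6040, -0.4891, 0.6293] o=[-0.1497, 0.7131, 0.2409] → [-0.5492, -0.4636, 0.1668, 0.6040, -0.4891, 0.6293]
J4: z=[0.6040, -0.4891, 0.6293] o=[-0.2765, 0.6677, 0.3273] → [-0.5355, -0.3316, 0.2562, 0.6040, -0.4891, 0.6293]
q̇ = J⁺·V = [-0.1740, 0.2380, -0.0250, 0.4230]

-0.1740 0.2380 -0.0250 0.4230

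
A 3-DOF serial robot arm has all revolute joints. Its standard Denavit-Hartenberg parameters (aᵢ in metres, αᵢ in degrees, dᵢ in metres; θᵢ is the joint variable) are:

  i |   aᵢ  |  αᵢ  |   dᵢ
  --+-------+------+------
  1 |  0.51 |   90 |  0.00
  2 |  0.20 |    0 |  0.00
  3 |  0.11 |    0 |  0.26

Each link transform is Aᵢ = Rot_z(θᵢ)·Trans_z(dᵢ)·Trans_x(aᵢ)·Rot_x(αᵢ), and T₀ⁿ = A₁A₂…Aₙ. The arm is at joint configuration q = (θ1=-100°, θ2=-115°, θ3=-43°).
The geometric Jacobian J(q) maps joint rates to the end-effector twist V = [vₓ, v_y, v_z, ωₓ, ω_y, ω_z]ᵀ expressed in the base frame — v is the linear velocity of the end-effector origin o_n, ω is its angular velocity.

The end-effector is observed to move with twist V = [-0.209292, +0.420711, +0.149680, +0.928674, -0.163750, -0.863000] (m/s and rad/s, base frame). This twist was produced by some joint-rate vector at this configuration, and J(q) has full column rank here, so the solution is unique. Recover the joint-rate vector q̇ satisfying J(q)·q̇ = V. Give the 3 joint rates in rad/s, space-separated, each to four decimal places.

-0.8630 -0.6330 -0.3100

o_n = [-0.3122, -0.2734, -0.2225]
J₁: ẑ×o_n = [0.2734, -0.3122, 0.0000], ω = ẑ
J2: z=[-0.9848, 0.1736, 0.0000] o=[-0.0886, -0.5023, 0.0000] → [-0.0386, -0.2191, -0.1865, -0.9848, 0.1736, 0.0000]
J3: z=[-0.9848, 0.1736, 0.0000] o=[-0.0739, -0.4190, -0.1813] → [-0.0072, -0.0406, -0.1020, -0.9848, 0.1736, 0.0000]
q̇ = J⁺·V = [-0.8630, -0.6330, -0.3100]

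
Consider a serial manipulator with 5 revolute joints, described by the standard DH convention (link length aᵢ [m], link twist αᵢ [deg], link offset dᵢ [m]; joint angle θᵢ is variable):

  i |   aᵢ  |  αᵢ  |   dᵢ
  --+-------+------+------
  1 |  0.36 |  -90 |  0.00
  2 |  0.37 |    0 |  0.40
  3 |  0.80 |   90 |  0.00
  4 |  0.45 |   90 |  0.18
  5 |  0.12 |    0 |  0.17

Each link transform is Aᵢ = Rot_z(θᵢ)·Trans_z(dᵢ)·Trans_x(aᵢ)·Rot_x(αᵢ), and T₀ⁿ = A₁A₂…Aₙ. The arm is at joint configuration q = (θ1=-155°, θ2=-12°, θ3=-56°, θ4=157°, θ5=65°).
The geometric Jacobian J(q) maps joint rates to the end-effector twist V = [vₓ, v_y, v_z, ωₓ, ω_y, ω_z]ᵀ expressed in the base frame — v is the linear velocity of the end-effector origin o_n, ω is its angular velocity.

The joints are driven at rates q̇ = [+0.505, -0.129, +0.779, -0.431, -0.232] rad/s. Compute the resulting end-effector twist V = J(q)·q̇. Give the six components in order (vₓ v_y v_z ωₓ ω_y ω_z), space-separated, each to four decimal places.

0.2199 -0.4337 0.2367 -0.1470 -0.5501 0.2595

o_n = [-0.2314, -0.9378, 0.5611]
J₁: ẑ×o_n = [0.9378, -0.2314, 0.0000], ω = ẑ
J2: z=[0.4226, -0.9063, 0.0000] o=[-0.3263, -0.1521, 0.0000] → [-0.5085, -0.2371, -0.2461, 0.4226, -0.9063, 0.0000]
J3: z=[0.4226, -0.9063, 0.0000] o=[-0.4852, -0.6676, 0.0769] → [-0.4388, -0.2046, 0.1158, 0.4226, -0.9063, 0.0000]
J4: z=[0.8403, 0.3918, 0.3746] o=[-0.7568, -0.7943, 0.8187] → [-0.0472, 0.4133, -0.3265, 0.8403, 0.3918, 0.3746]
J5: z=[0.2564, -0.8961, 0.3623] o=[-0.3906, -0.8175, 0.5020] → [-0.0093, 0.0425, 0.1118, 0.2564, -0.8961, 0.3623]
V = J·q̇ = [0.2199, -0.4337, 0.2367, -0.1470, -0.5501, 0.2595]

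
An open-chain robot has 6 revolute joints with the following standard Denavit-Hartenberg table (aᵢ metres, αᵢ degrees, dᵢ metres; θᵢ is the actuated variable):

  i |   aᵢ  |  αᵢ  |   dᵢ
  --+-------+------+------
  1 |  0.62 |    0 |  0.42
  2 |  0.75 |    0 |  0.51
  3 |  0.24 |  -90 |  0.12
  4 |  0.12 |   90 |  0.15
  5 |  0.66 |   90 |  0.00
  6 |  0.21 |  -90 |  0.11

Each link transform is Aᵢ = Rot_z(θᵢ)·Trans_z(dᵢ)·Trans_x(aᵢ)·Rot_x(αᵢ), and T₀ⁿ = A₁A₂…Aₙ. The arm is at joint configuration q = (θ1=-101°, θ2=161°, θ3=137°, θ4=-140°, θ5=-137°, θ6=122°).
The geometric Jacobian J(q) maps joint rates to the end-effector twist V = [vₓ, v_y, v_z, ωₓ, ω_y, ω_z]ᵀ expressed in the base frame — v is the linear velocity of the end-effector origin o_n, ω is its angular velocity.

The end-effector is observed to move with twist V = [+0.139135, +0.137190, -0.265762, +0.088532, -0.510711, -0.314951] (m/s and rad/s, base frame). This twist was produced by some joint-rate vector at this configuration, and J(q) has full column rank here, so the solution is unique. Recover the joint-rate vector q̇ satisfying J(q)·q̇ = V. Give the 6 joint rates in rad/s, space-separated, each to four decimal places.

-0.7210 0.1980 -0.2690 0.7900 -0.4070 -0.3770

o_n = [-0.1664, 0.0619, 0.6845]
J₁: ẑ×o_n = [-0.0619, -0.1664, 0.0000], ω = ẑ
J2: z=[0.0000, 0.0000, 1.0000] o=[-0.1183, -0.6086, 0.4200] → [-0.6705, -0.0481, 0.0000, 0.0000, 0.0000, 1.0000]
J3: z=[0.0000, 0.0000, 1.0000] o=[0.2567, 0.0409, 0.9300] → [-0.0210, -0.4231, 0.0000, 0.0000, 0.0000, 1.0000]
J4: z=[0.2924, -0.9563, 0.0000] o=[0.0272, -0.0293, 1.0500] → [0.3495, 0.1069, -0.1585, 0.2924, -0.9563, 0.0000]
J5: z=[0.6147, 0.1879, -0.7660] o=[0.1589, -0.1458, 1.1271] → [0.0759, 0.5213, 0.1888, 0.6147, 0.1879, -0.7660]
J6: z=[-0.2858, -0.8521, -0.4384] o=[-0.3263, 0.1765, 0.8169] → [0.0625, -0.1079, 0.1690, -0.2858, -0.8521, -0.4384]
q̇ = J⁺·V = [-0.7210, 0.1980, -0.2690, 0.7900, -0.4070, -0.3770]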